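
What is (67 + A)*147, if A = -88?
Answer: -3087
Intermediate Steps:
(67 + A)*147 = (67 - 88)*147 = -21*147 = -3087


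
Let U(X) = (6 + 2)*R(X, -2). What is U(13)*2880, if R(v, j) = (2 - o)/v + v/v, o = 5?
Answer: 230400/13 ≈ 17723.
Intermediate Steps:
R(v, j) = 1 - 3/v (R(v, j) = (2 - 1*5)/v + v/v = (2 - 5)/v + 1 = -3/v + 1 = 1 - 3/v)
U(X) = 8*(-3 + X)/X (U(X) = (6 + 2)*((-3 + X)/X) = 8*((-3 + X)/X) = 8*(-3 + X)/X)
U(13)*2880 = (8 - 24/13)*2880 = (80/13)*2880 = 230400/13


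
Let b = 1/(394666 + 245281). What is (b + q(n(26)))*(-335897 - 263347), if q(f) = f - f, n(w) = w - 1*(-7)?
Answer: -599244/639947 ≈ -0.93640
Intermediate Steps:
b = 1/639947 ≈ 1.5626e-6
n(w) = 7 + w (n(w) = w + 7 = 7 + w)
q(f) = 0
(b + q(n(26)))*(-335897 - 263347) = (1/639947 + 0)*(-335897 - 263347) = (1/639947)*(-599244) = -599244/639947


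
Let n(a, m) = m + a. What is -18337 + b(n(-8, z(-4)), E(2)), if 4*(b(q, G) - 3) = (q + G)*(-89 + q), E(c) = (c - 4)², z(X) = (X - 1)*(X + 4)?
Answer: -18237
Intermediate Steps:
z(X) = (-1 + X)*(4 + X)
n(a, m) = a + m
E(c) = (-4 + c)²
b(q, G) = 3 + (-89 + q)*(G + q)/4 (b(q, G) = 3 + ((q + G)*(-89 + q))/4 = 3 + ((G + q)*(-89 + q))/4 = 3 + ((-89 + q)*(G + q))/4 = 3 + (-89 + q)*(G + q)/4)
-18337 + b(n(-8, z(-4)), E(2)) = -18337 + (3 - 89*(-4 + 2)²/4 - 89*(-8 + (-4 + (-4)² + 3*(-4)))/4 + (-8 + (-4 + (-4)² + 3*(-4)))²/4 + (-4 + 2)²*(-8 + (-4 + (-4)² + 3*(-4)))/4) = -18337 + (3 - 89/4*(-2)² - 89*(-8 + (-4 + 16 - 12))/4 + (-8 + (-4 + 16 - 12))²/4 + (¼)*(-2)²*(-8 + (-4 + 16 - 12))) = -18337 + (3 - 89/4*4 - 89*(-8 + 0)/4 + (-8 + 0)²/4 + (¼)*4*(-8 + 0)) = -18337 + (3 - 89 - 89/4*(-8) + (¼)*(-8)² + (¼)*4*(-8)) = -18337 + (3 - 89 + 178 + (¼)*64 - 8) = -18337 + (3 - 89 + 178 + 16 - 8) = -18337 + 100 = -18237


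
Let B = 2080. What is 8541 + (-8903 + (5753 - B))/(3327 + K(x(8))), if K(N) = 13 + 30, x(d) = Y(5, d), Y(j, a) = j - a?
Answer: 2877794/337 ≈ 8539.5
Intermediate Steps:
x(d) = 5 - d
K(N) = 43
8541 + (-8903 + (5753 - B))/(3327 + K(x(8))) = 8541 + (-8903 + (5753 - 1*2080))/(3327 + 43) = 8541 + (-8903 + (5753 - 2080))/3370 = 8541 + (-8903 + 3673)*(1/3370) = 8541 - 5230*1/3370 = 8541 - 523/337 = 2877794/337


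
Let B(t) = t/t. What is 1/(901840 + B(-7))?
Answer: 1/901841 ≈ 1.1088e-6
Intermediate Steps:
B(t) = 1
1/(901840 + B(-7)) = 1/(901840 + 1) = 1/901841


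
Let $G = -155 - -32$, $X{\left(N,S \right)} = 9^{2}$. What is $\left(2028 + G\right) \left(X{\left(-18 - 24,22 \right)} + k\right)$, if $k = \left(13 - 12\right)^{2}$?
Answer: $156210$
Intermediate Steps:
$k = 1$ ($k = 1^{2} = 1$)
$X{\left(N,S \right)} = 81$
$G = -123$ ($G = -155 + 32 = -123$)
$\left(2028 + G\right) \left(X{\left(-18 - 24,22 \right)} + k\right) = \left(2028 - 123\right) \left(81 + 1\right) = 1905 \cdot 82 = 156210$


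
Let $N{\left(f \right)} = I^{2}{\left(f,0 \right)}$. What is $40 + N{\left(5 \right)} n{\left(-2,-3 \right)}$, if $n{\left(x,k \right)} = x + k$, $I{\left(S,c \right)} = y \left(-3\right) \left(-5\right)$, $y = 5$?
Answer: $-28085$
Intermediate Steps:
$I{\left(S,c \right)} = 75$ ($I{\left(S,c \right)} = 5 \left(-3\right) \left(-5\right) = \left(-15\right) \left(-5\right) = 75$)
$n{\left(x,k \right)} = k + x$
$N{\left(f \right)} = 5625$ ($N{\left(f \right)} = 75^{2} = 5625$)
$40 + N{\left(5 \right)} n{\left(-2,-3 \right)} = 40 + 5625 \left(-3 - 2\right) = 40 + 5625 \left(-5\right) = 40 - 28125 = -28085$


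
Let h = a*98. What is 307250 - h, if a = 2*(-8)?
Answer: 308818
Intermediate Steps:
a = -16
h = -1568 (h = -16*98 = -1568)
307250 - h = 307250 - 1*(-1568) = 307250 + 1568 = 308818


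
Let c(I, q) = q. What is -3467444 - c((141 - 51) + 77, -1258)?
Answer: -3466186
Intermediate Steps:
-3467444 - c((141 - 51) + 77, -1258) = -3467444 - 1*(-1258) = -3467444 + 1258 = -3466186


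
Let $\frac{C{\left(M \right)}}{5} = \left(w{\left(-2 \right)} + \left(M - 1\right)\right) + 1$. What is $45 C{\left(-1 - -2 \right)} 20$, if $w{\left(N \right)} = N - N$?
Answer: $4500$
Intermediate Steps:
$w{\left(N \right)} = 0$
$C{\left(M \right)} = 5 M$ ($C{\left(M \right)} = 5 \left(\left(0 + \left(M - 1\right)\right) + 1\right) = 5 \left(\left(0 + \left(-1 + M\right)\right) + 1\right) = 5 \left(\left(-1 + M\right) + 1\right) = 5 M$)
$45 C{\left(-1 - -2 \right)} 20 = 45 \cdot 5 \left(-1 - -2\right) 20 = 45 \cdot 5 \left(-1 + 2\right) 20 = 45 \cdot 5 \cdot 1 \cdot 20 = 45 \cdot 5 \cdot 20 = 225 \cdot 20 = 4500$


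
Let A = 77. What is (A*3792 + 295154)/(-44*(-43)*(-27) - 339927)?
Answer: -587138/391011 ≈ -1.5016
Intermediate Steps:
(A*3792 + 295154)/(-44*(-43)*(-27) - 339927) = (77*3792 + 295154)/(-44*(-43)*(-27) - 339927) = (291984 + 295154)/(1892*(-27) - 339927) = 587138/(-51084 - 339927) = 587138/(-391011) = 587138*(-1/391011) = -587138/391011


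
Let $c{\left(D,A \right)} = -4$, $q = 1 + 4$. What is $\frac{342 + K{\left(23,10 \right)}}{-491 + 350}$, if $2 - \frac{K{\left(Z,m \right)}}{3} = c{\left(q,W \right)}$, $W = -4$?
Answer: $- \frac{120}{47} \approx -2.5532$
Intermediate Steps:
$q = 5$
$K{\left(Z,m \right)} = 18$ ($K{\left(Z,m \right)} = 6 - -12 = 6 + 12 = 18$)
$\frac{342 + K{\left(23,10 \right)}}{-491 + 350} = \frac{342 + 18}{-491 + 350} = \frac{360}{-141} = 360 \left(- \frac{1}{141}\right) = - \frac{120}{47}$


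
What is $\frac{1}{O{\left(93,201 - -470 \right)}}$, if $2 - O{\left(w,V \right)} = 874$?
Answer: $- \frac{1}{872} \approx -0.0011468$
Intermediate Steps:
$O{\left(w,V \right)} = -872$ ($O{\left(w,V \right)} = 2 - 874 = -872$)
$\frac{1}{O{\left(93,201 - -470 \right)}} = \frac{1}{-872} = - \frac{1}{872}$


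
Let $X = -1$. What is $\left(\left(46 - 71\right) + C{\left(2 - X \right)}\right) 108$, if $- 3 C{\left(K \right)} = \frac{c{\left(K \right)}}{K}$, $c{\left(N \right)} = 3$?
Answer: $-2736$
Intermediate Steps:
$C{\left(K \right)} = - \frac{1}{K}$ ($C{\left(K \right)} = - \frac{3 \frac{1}{K}}{3} = - \frac{1}{K}$)
$\left(\left(46 - 71\right) + C{\left(2 - X \right)}\right) 108 = \left(\left(46 - 71\right) - \frac{1}{2 - -1}\right) 108 = \left(-25 - \frac{1}{2 + 1}\right) 108 = \left(-25 - \frac{1}{3}\right) 108 = \left(- \frac{76}{3}\right) 108 = -2736$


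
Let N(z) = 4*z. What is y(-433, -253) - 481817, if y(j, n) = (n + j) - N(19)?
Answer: -482579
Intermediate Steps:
y(j, n) = -76 + j + n (y(j, n) = (n + j) - 4*19 = (j + n) - 1*76 = (j + n) - 76 = -76 + j + n)
y(-433, -253) - 481817 = (-76 - 433 - 253) - 481817 = -762 - 481817 = -482579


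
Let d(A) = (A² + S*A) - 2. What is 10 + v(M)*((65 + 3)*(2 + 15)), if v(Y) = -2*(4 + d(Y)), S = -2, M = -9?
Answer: -233502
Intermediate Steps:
d(A) = -2 + A² - 2*A (d(A) = (A² - 2*A) - 2 = -2 + A² - 2*A)
v(Y) = -4 - 2*Y² + 4*Y (v(Y) = -2*(4 + (-2 + Y² - 2*Y)) = -2*(2 + Y² - 2*Y) = -4 - 2*Y² + 4*Y)
10 + v(M)*((65 + 3)*(2 + 15)) = 10 + (-4 - 2*(-9)² + 4*(-9))*((65 + 3)*(2 + 15)) = 10 + (-4 - 2*81 - 36)*(68*17) = 10 + (-4 - 162 - 36)*1156 = 10 - 202*1156 = 10 - 233512 = -233502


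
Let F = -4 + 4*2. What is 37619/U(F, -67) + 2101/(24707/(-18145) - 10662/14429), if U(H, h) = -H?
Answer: -22889205222187/2199837172 ≈ -10405.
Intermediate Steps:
F = 4 (F = -4 + 8 = 4)
37619/U(F, -67) + 2101/(24707/(-18145) - 10662/14429) = 37619/((-1*4)) + 2101/(24707/(-18145) - 10662/14429) = 37619/(-4) + 2101/(24707*(-1/18145) - 10662*1/14429) = 37619*(-¼) + 2101/(-24707/18145 - 10662/14429) = -37619/4 + 2101/(-549959293/261814205) = -37619/4 + 2101*(-261814205/549959293) = -37619/4 - 550071644705/549959293 = -22889205222187/2199837172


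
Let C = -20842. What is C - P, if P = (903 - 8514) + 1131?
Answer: -14362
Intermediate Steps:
P = -6480 (P = -7611 + 1131 = -6480)
C - P = -20842 - 1*(-6480) = -20842 + 6480 = -14362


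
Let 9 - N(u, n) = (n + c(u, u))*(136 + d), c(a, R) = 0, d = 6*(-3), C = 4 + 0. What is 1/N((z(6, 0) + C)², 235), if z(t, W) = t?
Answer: -1/27721 ≈ -3.6074e-5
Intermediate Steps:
C = 4
d = -18
N(u, n) = 9 - 118*n (N(u, n) = 9 - (n + 0)*(136 - 18) = 9 - n*118 = 9 - 118*n)
1/N((z(6, 0) + C)², 235) = 1/(9 - 118*235) = 1/(9 - 27730) = 1/(-27721) = -1/27721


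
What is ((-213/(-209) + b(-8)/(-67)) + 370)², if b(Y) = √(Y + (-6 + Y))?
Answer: 26991982774179/196084009 - 155086*I*√22/14003 ≈ 1.3766e+5 - 51.947*I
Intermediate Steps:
b(Y) = √(-6 + 2*Y)
((-213/(-209) + b(-8)/(-67)) + 370)² = ((-213/(-209) + √(-6 + 2*(-8))/(-67)) + 370)² = ((-213*(-1/209) + √(-6 - 16)*(-1/67)) + 370)² = ((213/209 + √(-22)*(-1/67)) + 370)² = ((213/209 + (I*√22)*(-1/67)) + 370)² = ((213/209 - I*√22/67) + 370)² = (77543/209 - I*√22/67)²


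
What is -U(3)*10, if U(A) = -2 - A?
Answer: 50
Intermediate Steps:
-U(3)*10 = -(-2 - 1*3)*10 = -(-2 - 3)*10 = -1*(-5)*10 = 5*10 = 50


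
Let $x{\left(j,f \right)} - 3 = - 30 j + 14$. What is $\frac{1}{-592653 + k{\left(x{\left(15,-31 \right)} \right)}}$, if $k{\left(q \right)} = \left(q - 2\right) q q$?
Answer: $- \frac{1}{82150368} \approx -1.2173 \cdot 10^{-8}$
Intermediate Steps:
$x{\left(j,f \right)} = 17 - 30 j$ ($x{\left(j,f \right)} = 3 - \left(-14 + 30 j\right) = 17 - 30 j$)
$k{\left(q \right)} = q^{2} \left(-2 + q\right)$ ($k{\left(q \right)} = \left(q - 2\right) q q = \left(-2 + q\right) q q = q \left(-2 + q\right) q = q^{2} \left(-2 + q\right)$)
$\frac{1}{-592653 + k{\left(x{\left(15,-31 \right)} \right)}} = \frac{1}{-592653 + \left(17 - 450\right)^{2} \left(-2 + \left(17 - 450\right)\right)} = \frac{1}{-592653 + \left(-433\right)^{2} \left(-2 - 433\right)} = \frac{1}{-592653 + 187489 \left(-435\right)} = \frac{1}{-592653 - 81557715} = \frac{1}{-82150368} = - \frac{1}{82150368}$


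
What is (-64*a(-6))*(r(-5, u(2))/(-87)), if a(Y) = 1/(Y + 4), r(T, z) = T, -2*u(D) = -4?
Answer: 160/87 ≈ 1.8391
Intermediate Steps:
u(D) = 2 (u(D) = -½*(-4) = 2)
a(Y) = 1/(4 + Y)
(-64*a(-6))*(r(-5, u(2))/(-87)) = (-64/(4 - 6))*(-5/(-87)) = (-64/(-2))*(-5*(-1/87)) = -64*(-½)*(5/87) = 32*(5/87) = 160/87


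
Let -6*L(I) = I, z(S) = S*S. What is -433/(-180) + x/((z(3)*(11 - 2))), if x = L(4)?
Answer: 11651/4860 ≈ 2.3973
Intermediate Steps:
z(S) = S**2
L(I) = -I/6
x = -2/3 (x = -1/6*4 = -2/3 ≈ -0.66667)
-433/(-180) + x/((z(3)*(11 - 2))) = -433/(-180) - 2*1/(9*(11 - 2))/3 = -433*(-1/180) - 2/(3*(9*9)) = 433/180 - 2/3/81 = 433/180 - 2/3*1/81 = 433/180 - 2/243 = 11651/4860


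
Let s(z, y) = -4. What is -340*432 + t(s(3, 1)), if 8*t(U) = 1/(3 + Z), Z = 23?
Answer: -30551039/208 ≈ -1.4688e+5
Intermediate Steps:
t(U) = 1/208 (t(U) = 1/(8*(3 + 23)) = (⅛)/26 = (⅛)*(1/26) = 1/208)
-340*432 + t(s(3, 1)) = -340*432 + 1/208 = -146880 + 1/208 = -30551039/208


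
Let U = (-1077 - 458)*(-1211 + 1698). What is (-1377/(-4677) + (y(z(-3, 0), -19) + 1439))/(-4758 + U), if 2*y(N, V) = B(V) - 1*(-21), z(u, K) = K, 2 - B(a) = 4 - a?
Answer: -2243860/1172840377 ≈ -0.0019132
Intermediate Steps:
U = -747545 (U = -1535*487 = -747545)
B(a) = -2 + a (B(a) = 2 - (4 - a) = 2 + (-4 + a) = -2 + a)
y(N, V) = 19/2 + V/2 (y(N, V) = ((-2 + V) - 1*(-21))/2 = ((-2 + V) + 21)/2 = (19 + V)/2 = 19/2 + V/2)
(-1377/(-4677) + (y(z(-3, 0), -19) + 1439))/(-4758 + U) = (-1377/(-4677) + ((19/2 + (1/2)*(-19)) + 1439))/(-4758 - 747545) = (-1377*(-1/4677) + ((19/2 - 19/2) + 1439))/(-752303) = (459/1559 + (0 + 1439))*(-1/752303) = (459/1559 + 1439)*(-1/752303) = (2243860/1559)*(-1/752303) = -2243860/1172840377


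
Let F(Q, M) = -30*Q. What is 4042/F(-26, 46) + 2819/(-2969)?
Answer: 4900939/1157910 ≈ 4.2326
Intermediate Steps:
4042/F(-26, 46) + 2819/(-2969) = 4042/((-30*(-26))) + 2819/(-2969) = 4042/780 + 2819*(-1/2969) = 4042*(1/780) - 2819/2969 = 2021/390 - 2819/2969 = 4900939/1157910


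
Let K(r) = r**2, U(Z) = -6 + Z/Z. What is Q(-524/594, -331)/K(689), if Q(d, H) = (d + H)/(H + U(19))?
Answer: 98569/47373358032 ≈ 2.0807e-6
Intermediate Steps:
U(Z) = -5 (U(Z) = -6 + 1 = -5)
Q(d, H) = (H + d)/(-5 + H) (Q(d, H) = (d + H)/(H - 5) = (H + d)/(-5 + H))
Q(-524/594, -331)/K(689) = ((-331 - 524/594)/(-5 - 331))/(689**2) = ((-331 - 524*1/594)/(-336))/474721 = -(-331 - 262/297)/336*(1/474721) = -1/336*(-98569/297)*(1/474721) = (98569/99792)*(1/474721) = 98569/47373358032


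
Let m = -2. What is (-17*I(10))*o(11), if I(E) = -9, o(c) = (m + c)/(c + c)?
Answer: 1377/22 ≈ 62.591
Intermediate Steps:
o(c) = (-2 + c)/(2*c) (o(c) = (-2 + c)/(c + c) = (-2 + c)/((2*c)) = (-2 + c)*(1/(2*c)) = (-2 + c)/(2*c))
(-17*I(10))*o(11) = (-17*(-9))*((½)*(-2 + 11)/11) = 153*((½)*(1/11)*9) = 153*(9/22) = 1377/22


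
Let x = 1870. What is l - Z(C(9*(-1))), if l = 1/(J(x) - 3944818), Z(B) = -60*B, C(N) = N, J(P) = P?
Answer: -2129191921/3942948 ≈ -540.00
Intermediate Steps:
l = -1/3942948 (l = 1/(1870 - 3944818) = 1/(-3942948) = -1/3942948 ≈ -2.5362e-7)
l - Z(C(9*(-1))) = -1/3942948 - (-60)*9*(-1) = -1/3942948 - (-60)*(-9) = -1/3942948 - 1*540 = -1/3942948 - 540 = -2129191921/3942948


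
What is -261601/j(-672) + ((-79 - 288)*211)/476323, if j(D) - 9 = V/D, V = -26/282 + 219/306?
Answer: -57347256221186945/1972734097247 ≈ -29070.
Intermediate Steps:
V = 2989/4794 (V = -26*1/282 + 219*(1/306) = -13/141 + 73/102 = 2989/4794 ≈ 0.62349)
j(D) = 9 + 2989/(4794*D)
-261601/j(-672) + ((-79 - 288)*211)/476323 = -261601/(9 + (2989/4794)/(-672)) + ((-79 - 288)*211)/476323 = -261601/(9 + (2989/4794)*(-1/672)) - 367*211*(1/476323) = -261601/(9 - 427/460224) - 77437*1/476323 = -261601/4141589/460224 - 77437/476323 = -261601*460224/4141589 - 77437/476323 = -120395058624/4141589 - 77437/476323 = -57347256221186945/1972734097247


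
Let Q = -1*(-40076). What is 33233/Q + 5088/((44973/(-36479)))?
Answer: -2478939161281/600779316 ≈ -4126.2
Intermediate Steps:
Q = 40076
33233/Q + 5088/((44973/(-36479))) = 33233/40076 + 5088/((44973/(-36479))) = 33233*(1/40076) + 5088/((44973*(-1/36479))) = 33233/40076 + 5088/(-44973/36479) = 33233/40076 + 5088*(-36479/44973) = 33233/40076 - 61868384/14991 = -2478939161281/600779316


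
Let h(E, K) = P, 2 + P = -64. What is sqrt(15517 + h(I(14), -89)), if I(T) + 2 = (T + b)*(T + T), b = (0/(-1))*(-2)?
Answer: sqrt(15451) ≈ 124.30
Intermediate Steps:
P = -66 (P = -2 - 64 = -66)
b = 0 (b = (0*(-1))*(-2) = 0*(-2) = 0)
I(T) = -2 + 2*T**2 (I(T) = -2 + (T + 0)*(T + T) = -2 + T*(2*T) = -2 + 2*T**2)
h(E, K) = -66
sqrt(15517 + h(I(14), -89)) = sqrt(15517 - 66) = sqrt(15451)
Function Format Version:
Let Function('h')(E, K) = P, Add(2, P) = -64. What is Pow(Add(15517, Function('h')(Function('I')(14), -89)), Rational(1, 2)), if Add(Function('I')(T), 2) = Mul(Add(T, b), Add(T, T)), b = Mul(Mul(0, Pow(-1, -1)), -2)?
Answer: Pow(15451, Rational(1, 2)) ≈ 124.30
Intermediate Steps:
P = -66 (P = Add(-2, -64) = -66)
b = 0 (b = Mul(Mul(0, -1), -2) = Mul(0, -2) = 0)
Function('I')(T) = Add(-2, Mul(2, Pow(T, 2))) (Function('I')(T) = Add(-2, Mul(Add(T, 0), Add(T, T))) = Add(-2, Mul(T, Mul(2, T))) = Add(-2, Mul(2, Pow(T, 2))))
Function('h')(E, K) = -66
Pow(Add(15517, Function('h')(Function('I')(14), -89)), Rational(1, 2)) = Pow(Add(15517, -66), Rational(1, 2)) = Pow(15451, Rational(1, 2))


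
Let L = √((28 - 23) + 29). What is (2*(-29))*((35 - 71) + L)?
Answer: 2088 - 58*√34 ≈ 1749.8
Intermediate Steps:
L = √34 (L = √(5 + 29) = √34 ≈ 5.8309)
(2*(-29))*((35 - 71) + L) = (2*(-29))*((35 - 71) + √34) = -58*(-36 + √34) = 2088 - 58*√34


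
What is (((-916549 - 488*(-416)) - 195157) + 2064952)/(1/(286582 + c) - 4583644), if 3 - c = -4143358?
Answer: -5122139313522/20305281652291 ≈ -0.25226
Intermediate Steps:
c = 4143361 (c = 3 - 1*(-4143358) = 3 + 4143358 = 4143361)
(((-916549 - 488*(-416)) - 195157) + 2064952)/(1/(286582 + c) - 4583644) = (((-916549 - 488*(-416)) - 195157) + 2064952)/(1/(286582 + 4143361) - 4583644) = (((-916549 + 203008) - 195157) + 2064952)/(1/4429943 - 4583644) = ((-713541 - 195157) + 2064952)/(1/4429943 - 4583644) = (-908698 + 2064952)/(-20305281652291/4429943) = 1156254*(-4429943/20305281652291) = -5122139313522/20305281652291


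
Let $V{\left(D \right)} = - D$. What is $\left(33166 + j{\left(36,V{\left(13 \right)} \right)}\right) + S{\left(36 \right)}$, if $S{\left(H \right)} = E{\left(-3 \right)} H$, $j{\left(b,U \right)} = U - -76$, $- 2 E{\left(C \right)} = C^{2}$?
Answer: $33067$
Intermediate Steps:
$E{\left(C \right)} = - \frac{C^{2}}{2}$
$j{\left(b,U \right)} = 76 + U$ ($j{\left(b,U \right)} = U + 76 = 76 + U$)
$S{\left(H \right)} = - \frac{9 H}{2}$ ($S{\left(H \right)} = - \frac{\left(-3\right)^{2}}{2} H = \left(- \frac{1}{2}\right) 9 H = - \frac{9 H}{2}$)
$\left(33166 + j{\left(36,V{\left(13 \right)} \right)}\right) + S{\left(36 \right)} = \left(33166 + \left(76 - 13\right)\right) - 162 = \left(33166 + 63\right) - 162 = 33229 - 162 = 33067$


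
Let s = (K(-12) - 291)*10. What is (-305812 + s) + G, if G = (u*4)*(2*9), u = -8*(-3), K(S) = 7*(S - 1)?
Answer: -307904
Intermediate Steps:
K(S) = -7 + 7*S (K(S) = 7*(-1 + S) = -7 + 7*S)
s = -3820 (s = ((-7 + 7*(-12)) - 291)*10 = ((-7 - 84) - 291)*10 = (-91 - 291)*10 = -382*10 = -3820)
u = 24
G = 1728 (G = (24*4)*(2*9) = 96*18 = 1728)
(-305812 + s) + G = (-305812 - 3820) + 1728 = -309632 + 1728 = -307904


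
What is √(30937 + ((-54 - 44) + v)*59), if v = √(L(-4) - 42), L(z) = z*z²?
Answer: √(25155 + 59*I*√106) ≈ 158.61 + 1.915*I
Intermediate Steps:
L(z) = z³
v = I*√106 (v = √((-4)³ - 42) = √(-64 - 42) = √(-106) = I*√106 ≈ 10.296*I)
√(30937 + ((-54 - 44) + v)*59) = √(30937 + ((-54 - 44) + I*√106)*59) = √(30937 + (-98 + I*√106)*59) = √(30937 + (-5782 + 59*I*√106)) = √(25155 + 59*I*√106)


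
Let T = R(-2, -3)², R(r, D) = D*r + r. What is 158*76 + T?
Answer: 12024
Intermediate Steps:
R(r, D) = r + D*r
T = 16 (T = (-2*(1 - 3))² = (-2*(-2))² = 4² = 16)
158*76 + T = 158*76 + 16 = 12008 + 16 = 12024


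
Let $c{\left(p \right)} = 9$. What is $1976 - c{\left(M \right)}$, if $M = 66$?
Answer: $1967$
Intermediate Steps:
$1976 - c{\left(M \right)} = 1976 - 9 = 1967$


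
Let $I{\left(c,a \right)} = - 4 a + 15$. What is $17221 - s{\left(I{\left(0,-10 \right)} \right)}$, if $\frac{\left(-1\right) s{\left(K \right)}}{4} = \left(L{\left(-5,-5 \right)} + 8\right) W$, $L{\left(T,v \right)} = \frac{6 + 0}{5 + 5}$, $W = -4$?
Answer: $\frac{85417}{5} \approx 17083.0$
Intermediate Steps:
$I{\left(c,a \right)} = 15 - 4 a$
$L{\left(T,v \right)} = \frac{3}{5}$ ($L{\left(T,v \right)} = \frac{6}{10} = 6 \cdot \frac{1}{10} = \frac{3}{5}$)
$s{\left(K \right)} = \frac{688}{5}$ ($s{\left(K \right)} = - 4 \left(\frac{3}{5} + 8\right) \left(-4\right) = - 4 \cdot \frac{43}{5} \left(-4\right) = \left(-4\right) \left(- \frac{172}{5}\right) = \frac{688}{5}$)
$17221 - s{\left(I{\left(0,-10 \right)} \right)} = 17221 - \frac{688}{5} = \frac{85417}{5}$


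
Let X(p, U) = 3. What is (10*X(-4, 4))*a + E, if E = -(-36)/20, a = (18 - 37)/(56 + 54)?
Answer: -186/55 ≈ -3.3818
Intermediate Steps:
a = -19/110 ≈ -0.17273
E = 9/5 (E = -(-36)/20 = -4*(-9/20) = 9/5 ≈ 1.8000)
(10*X(-4, 4))*a + E = (10*3)*(-19/110) + 9/5 = 30*(-19/110) + 9/5 = -57/11 + 9/5 = -186/55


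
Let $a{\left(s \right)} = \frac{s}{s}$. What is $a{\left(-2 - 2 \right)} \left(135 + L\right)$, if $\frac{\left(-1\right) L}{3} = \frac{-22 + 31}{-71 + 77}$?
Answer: $\frac{261}{2} \approx 130.5$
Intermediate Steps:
$a{\left(s \right)} = 1$
$L = - \frac{9}{2}$ ($L = - 3 \frac{-22 + 31}{-71 + 77} = - 3 \cdot \frac{9}{6} = - 3 \cdot 9 \cdot \frac{1}{6} = \left(-3\right) \frac{3}{2} = - \frac{9}{2} \approx -4.5$)
$a{\left(-2 - 2 \right)} \left(135 + L\right) = 1 \left(135 - \frac{9}{2}\right) = 1 \cdot \frac{261}{2} = \frac{261}{2}$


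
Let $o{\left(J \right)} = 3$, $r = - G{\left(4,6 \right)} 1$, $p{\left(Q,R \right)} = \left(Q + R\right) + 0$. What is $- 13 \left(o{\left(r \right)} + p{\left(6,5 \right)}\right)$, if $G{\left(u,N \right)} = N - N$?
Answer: $-182$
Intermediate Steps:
$G{\left(u,N \right)} = 0$
$p{\left(Q,R \right)} = Q + R$
$r = 0$ ($r = \left(-1\right) 0 \cdot 1 = 0 \cdot 1 = 0$)
$- 13 \left(o{\left(r \right)} + p{\left(6,5 \right)}\right) = - 13 \left(3 + \left(6 + 5\right)\right) = - 13 \left(3 + 11\right) = \left(-13\right) 14 = -182$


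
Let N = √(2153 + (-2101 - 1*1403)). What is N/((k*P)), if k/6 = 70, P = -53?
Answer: -I*√1351/22260 ≈ -0.0016512*I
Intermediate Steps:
k = 420 (k = 6*70 = 420)
N = I*√1351 (N = √(2153 + (-2101 - 1403)) = √(2153 - 3504) = √(-1351) = I*√1351 ≈ 36.756*I)
N/((k*P)) = (I*√1351)/((420*(-53))) = (I*√1351)/(-22260) = (I*√1351)*(-1/22260) = -I*√1351/22260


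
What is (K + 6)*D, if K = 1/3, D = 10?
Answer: 190/3 ≈ 63.333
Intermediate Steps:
K = ⅓ ≈ 0.33333
(K + 6)*D = (⅓ + 6)*10 = (19/3)*10 = 190/3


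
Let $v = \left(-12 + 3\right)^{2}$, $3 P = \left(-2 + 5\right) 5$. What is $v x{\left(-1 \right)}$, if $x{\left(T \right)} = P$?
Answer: $405$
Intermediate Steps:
$P = 5$ ($P = \frac{\left(-2 + 5\right) 5}{3} = \frac{3 \cdot 5}{3} = \frac{1}{3} \cdot 15 = 5$)
$x{\left(T \right)} = 5$
$v = 81$ ($v = \left(-9\right)^{2} = 81$)
$v x{\left(-1 \right)} = 81 \cdot 5 = 405$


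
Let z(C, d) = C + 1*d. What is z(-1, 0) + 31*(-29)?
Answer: -900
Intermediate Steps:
z(C, d) = C + d
z(-1, 0) + 31*(-29) = (-1 + 0) + 31*(-29) = -1 - 899 = -900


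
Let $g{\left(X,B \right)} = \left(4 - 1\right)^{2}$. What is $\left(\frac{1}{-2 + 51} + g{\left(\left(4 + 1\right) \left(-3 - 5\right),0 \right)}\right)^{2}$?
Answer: $\frac{195364}{2401} \approx 81.368$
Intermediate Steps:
$g{\left(X,B \right)} = 9$ ($g{\left(X,B \right)} = 3^{2} = 9$)
$\left(\frac{1}{-2 + 51} + g{\left(\left(4 + 1\right) \left(-3 - 5\right),0 \right)}\right)^{2} = \left(\frac{1}{-2 + 51} + 9\right)^{2} = \left(\frac{1}{49} + 9\right)^{2} = \left(\frac{442}{49}\right)^{2} = \frac{195364}{2401}$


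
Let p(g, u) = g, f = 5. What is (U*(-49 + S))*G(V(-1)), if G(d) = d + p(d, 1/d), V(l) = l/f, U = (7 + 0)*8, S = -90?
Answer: 15568/5 ≈ 3113.6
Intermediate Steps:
U = 56 (U = 7*8 = 56)
V(l) = l/5
G(d) = 2*d (G(d) = d + d = 2*d)
(U*(-49 + S))*G(V(-1)) = (56*(-49 - 90))*(2*((⅕)*(-1))) = (56*(-139))*(2*(-⅕)) = -7784*(-⅖) = 15568/5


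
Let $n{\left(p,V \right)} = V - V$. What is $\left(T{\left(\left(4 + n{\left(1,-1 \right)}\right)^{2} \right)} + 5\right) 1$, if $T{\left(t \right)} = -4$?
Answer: $1$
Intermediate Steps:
$n{\left(p,V \right)} = 0$
$\left(T{\left(\left(4 + n{\left(1,-1 \right)}\right)^{2} \right)} + 5\right) 1 = \left(-4 + 5\right) 1 = 1 \cdot 1 = 1$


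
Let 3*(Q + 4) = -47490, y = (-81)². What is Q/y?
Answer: -5278/2187 ≈ -2.4134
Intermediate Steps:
y = 6561
Q = -15834 (Q = -4 + (⅓)*(-47490) = -4 - 15830 = -15834)
Q/y = -15834/6561 = -15834*1/6561 = -5278/2187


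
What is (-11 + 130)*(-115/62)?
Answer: -13685/62 ≈ -220.73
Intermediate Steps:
(-11 + 130)*(-115/62) = 119*(-115*1/62) = 119*(-115/62) = -13685/62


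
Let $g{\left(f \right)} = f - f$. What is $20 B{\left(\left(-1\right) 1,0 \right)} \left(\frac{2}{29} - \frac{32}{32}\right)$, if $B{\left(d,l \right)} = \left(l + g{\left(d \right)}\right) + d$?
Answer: $\frac{540}{29} \approx 18.621$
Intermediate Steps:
$g{\left(f \right)} = 0$
$B{\left(d,l \right)} = d + l$ ($B{\left(d,l \right)} = \left(l + 0\right) + d = l + d = d + l$)
$20 B{\left(\left(-1\right) 1,0 \right)} \left(\frac{2}{29} - \frac{32}{32}\right) = 20 \left(\left(-1\right) 1 + 0\right) \left(\frac{2}{29} - \frac{32}{32}\right) = 20 \left(-1 + 0\right) \left(2 \cdot \frac{1}{29} - 1\right) = 20 \left(-1\right) \left(\frac{2}{29} - 1\right) = \left(-20\right) \left(- \frac{27}{29}\right) = \frac{540}{29}$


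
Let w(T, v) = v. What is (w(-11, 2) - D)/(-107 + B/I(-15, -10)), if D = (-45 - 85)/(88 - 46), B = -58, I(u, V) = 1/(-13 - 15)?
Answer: 107/31857 ≈ 0.0033588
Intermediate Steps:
I(u, V) = -1/28 (I(u, V) = 1/(-28) = -1/28)
D = -65/21 (D = -130/42 = -130*1/42 = -65/21 ≈ -3.0952)
(w(-11, 2) - D)/(-107 + B/I(-15, -10)) = (2 - 1*(-65/21))/(-107 - 58/(-1/28)) = (2 + 65/21)/(-107 - 58*(-28)) = 107/(21*(-107 + 1624)) = (107/21)/1517 = (107/21)*(1/1517) = 107/31857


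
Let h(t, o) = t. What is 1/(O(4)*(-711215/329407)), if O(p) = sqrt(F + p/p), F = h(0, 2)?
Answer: -329407/711215 ≈ -0.46316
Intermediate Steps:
F = 0
O(p) = 1 (O(p) = sqrt(0 + p/p) = sqrt(0 + 1) = sqrt(1) = 1)
1/(O(4)*(-711215/329407)) = 1/(1*(-711215/329407)) = 1/(-711215/329407) = -329407/711215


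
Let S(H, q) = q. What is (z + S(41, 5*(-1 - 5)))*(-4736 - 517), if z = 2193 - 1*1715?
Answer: -2353344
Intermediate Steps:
z = 478 (z = 2193 - 1715 = 478)
(z + S(41, 5*(-1 - 5)))*(-4736 - 517) = (478 + 5*(-1 - 5))*(-4736 - 517) = (478 + 5*(-6))*(-5253) = (478 - 30)*(-5253) = 448*(-5253) = -2353344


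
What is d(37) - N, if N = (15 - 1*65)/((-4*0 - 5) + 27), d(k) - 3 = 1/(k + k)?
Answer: 4303/814 ≈ 5.2862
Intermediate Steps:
d(k) = 3 + 1/(2*k) (d(k) = 3 + 1/(k + k) = 3 + 1/(2*k))
N = -25/11 (N = (15 - 65)/((0 - 5) + 27) = -50/(-5 + 27) = -50/22 = -50*1/22 = -25/11 ≈ -2.2727)
d(37) - N = (3 + (1/2)/37) - 1*(-25/11) = (3 + (1/2)*(1/37)) + 25/11 = (3 + 1/74) + 25/11 = 223/74 + 25/11 = 4303/814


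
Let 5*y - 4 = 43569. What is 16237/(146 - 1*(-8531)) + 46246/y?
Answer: 2713877511/378082921 ≈ 7.1780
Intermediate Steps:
y = 43573/5 (y = ⅘ + (⅕)*43569 = ⅘ + 43569/5 = 43573/5 ≈ 8714.6)
16237/(146 - 1*(-8531)) + 46246/y = 16237/(146 - 1*(-8531)) + 46246/(43573/5) = 16237/(146 + 8531) + 46246*(5/43573) = 16237/8677 + 231230/43573 = 2713877511/378082921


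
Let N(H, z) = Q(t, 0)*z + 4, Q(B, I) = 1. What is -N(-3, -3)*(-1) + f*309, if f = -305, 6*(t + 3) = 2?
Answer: -94244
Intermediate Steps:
t = -8/3 (t = -3 + (1/6)*2 = -3 + 1/3 = -8/3 ≈ -2.6667)
N(H, z) = 4 + z (N(H, z) = 1*z + 4 = z + 4 = 4 + z)
-N(-3, -3)*(-1) + f*309 = -(4 - 3)*(-1) - 305*309 = -1*1*(-1) - 94245 = -1*(-1) - 94245 = 1 - 94245 = -94244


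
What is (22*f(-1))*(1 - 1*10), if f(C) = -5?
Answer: 990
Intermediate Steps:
(22*f(-1))*(1 - 1*10) = (22*(-5))*(1 - 1*10) = -110*(1 - 10) = -110*(-9) = 990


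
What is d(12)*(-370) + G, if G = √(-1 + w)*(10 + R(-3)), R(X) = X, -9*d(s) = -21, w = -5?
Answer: -2590/3 + 7*I*√6 ≈ -863.33 + 17.146*I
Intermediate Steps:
d(s) = 7/3 (d(s) = -⅑*(-21) = 7/3)
G = 7*I*√6 (G = √(-1 - 5)*(10 - 3) = √(-6)*7 = (I*√6)*7 = 7*I*√6 ≈ 17.146*I)
d(12)*(-370) + G = (7/3)*(-370) + 7*I*√6 = -2590/3 + 7*I*√6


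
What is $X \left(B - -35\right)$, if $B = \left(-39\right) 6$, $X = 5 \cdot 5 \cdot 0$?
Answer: $0$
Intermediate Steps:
$X = 0$ ($X = 25 \cdot 0 = 0$)
$B = -234$
$X \left(B - -35\right) = 0 \left(-234 - -35\right) = 0 \left(-234 + \left(36 - 1\right)\right) = 0 \left(-234 + 35\right) = 0 \left(-199\right) = 0$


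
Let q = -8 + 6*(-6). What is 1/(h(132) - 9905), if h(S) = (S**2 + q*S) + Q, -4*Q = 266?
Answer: 2/3289 ≈ 0.00060809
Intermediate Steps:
Q = -133/2 (Q = -1/4*266 = -133/2 ≈ -66.500)
q = -44 (q = -8 - 36 = -44)
h(S) = -133/2 + S**2 - 44*S (h(S) = (S**2 - 44*S) - 133/2 = -133/2 + S**2 - 44*S)
1/(h(132) - 9905) = 1/((-133/2 + 132**2 - 44*132) - 9905) = 1/((-133/2 + 17424 - 5808) - 9905) = 1/(23099/2 - 9905) = 1/(3289/2) = 2/3289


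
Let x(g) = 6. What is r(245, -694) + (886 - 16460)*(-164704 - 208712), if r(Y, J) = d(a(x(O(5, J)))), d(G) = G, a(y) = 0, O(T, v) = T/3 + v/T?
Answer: 5815580784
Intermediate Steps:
O(T, v) = T/3 + v/T (O(T, v) = T*(1/3) + v/T = T/3 + v/T)
r(Y, J) = 0
r(245, -694) + (886 - 16460)*(-164704 - 208712) = 0 + (886 - 16460)*(-164704 - 208712) = 0 - 15574*(-373416) = 0 + 5815580784 = 5815580784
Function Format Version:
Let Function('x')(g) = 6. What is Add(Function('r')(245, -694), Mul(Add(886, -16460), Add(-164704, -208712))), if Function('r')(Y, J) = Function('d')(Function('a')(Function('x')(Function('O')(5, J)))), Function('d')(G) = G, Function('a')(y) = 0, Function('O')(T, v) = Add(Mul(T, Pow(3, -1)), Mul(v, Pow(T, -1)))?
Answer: 5815580784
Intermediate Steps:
Function('O')(T, v) = Add(Mul(Rational(1, 3), T), Mul(v, Pow(T, -1))) (Function('O')(T, v) = Add(Mul(T, Rational(1, 3)), Mul(v, Pow(T, -1))) = Add(Mul(Rational(1, 3), T), Mul(v, Pow(T, -1))))
Function('r')(Y, J) = 0
Add(Function('r')(245, -694), Mul(Add(886, -16460), Add(-164704, -208712))) = Add(0, Mul(Add(886, -16460), Add(-164704, -208712))) = Add(0, Mul(-15574, -373416)) = Add(0, 5815580784) = 5815580784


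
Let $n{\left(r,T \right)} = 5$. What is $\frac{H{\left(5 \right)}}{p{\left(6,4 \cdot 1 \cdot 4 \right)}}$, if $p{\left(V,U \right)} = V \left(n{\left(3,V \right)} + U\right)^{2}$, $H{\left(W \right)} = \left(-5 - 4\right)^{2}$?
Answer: $\frac{3}{98} \approx 0.030612$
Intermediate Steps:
$H{\left(W \right)} = 81$ ($H{\left(W \right)} = \left(-9\right)^{2} = 81$)
$p{\left(V,U \right)} = V \left(5 + U\right)^{2}$
$\frac{H{\left(5 \right)}}{p{\left(6,4 \cdot 1 \cdot 4 \right)}} = \frac{81}{6 \left(5 + 4 \cdot 1 \cdot 4\right)^{2}} = \frac{81}{6 \left(5 + 4 \cdot 4\right)^{2}} = \frac{81}{6 \left(5 + 16\right)^{2}} = \frac{81}{6 \cdot 21^{2}} = \frac{81}{6 \cdot 441} = \frac{81}{2646} = 81 \cdot \frac{1}{2646} = \frac{3}{98}$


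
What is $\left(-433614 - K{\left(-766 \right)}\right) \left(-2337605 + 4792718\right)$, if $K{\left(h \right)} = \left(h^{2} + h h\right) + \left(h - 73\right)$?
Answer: $-3943616095431$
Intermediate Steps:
$K{\left(h \right)} = -73 + h + 2 h^{2}$ ($K{\left(h \right)} = \left(h^{2} + h^{2}\right) + \left(-73 + h\right) = 2 h^{2} + \left(-73 + h\right) = -73 + h + 2 h^{2}$)
$\left(-433614 - K{\left(-766 \right)}\right) \left(-2337605 + 4792718\right) = \left(-433614 - \left(-73 - 766 + 2 \left(-766\right)^{2}\right)\right) \left(-2337605 + 4792718\right) = \left(-433614 - \left(-73 - 766 + 2 \cdot 586756\right)\right) 2455113 = \left(-433614 - \left(-73 - 766 + 1173512\right)\right) 2455113 = \left(-433614 - 1172673\right) 2455113 = \left(-1606287\right) 2455113 = -3943616095431$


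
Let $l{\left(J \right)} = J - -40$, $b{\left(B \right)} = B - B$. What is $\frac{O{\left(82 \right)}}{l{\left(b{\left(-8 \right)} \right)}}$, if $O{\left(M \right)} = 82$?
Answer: $\frac{41}{20} \approx 2.05$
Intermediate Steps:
$b{\left(B \right)} = 0$
$l{\left(J \right)} = 40 + J$ ($l{\left(J \right)} = J + 40 = 40 + J$)
$\frac{O{\left(82 \right)}}{l{\left(b{\left(-8 \right)} \right)}} = \frac{82}{40 + 0} = \frac{82}{40} = 82 \cdot \frac{1}{40} = \frac{41}{20}$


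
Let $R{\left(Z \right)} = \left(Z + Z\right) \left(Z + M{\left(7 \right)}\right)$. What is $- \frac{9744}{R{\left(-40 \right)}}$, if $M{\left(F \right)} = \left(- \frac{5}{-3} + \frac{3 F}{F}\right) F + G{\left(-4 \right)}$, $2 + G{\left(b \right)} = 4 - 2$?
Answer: $- \frac{1827}{110} \approx -16.609$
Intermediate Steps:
$G{\left(b \right)} = 0$ ($G{\left(b \right)} = -2 + \left(4 - 2\right) = -2 + 2 = 0$)
$M{\left(F \right)} = \frac{14 F}{3}$ ($M{\left(F \right)} = \left(- \frac{5}{-3} + \frac{3 F}{F}\right) F + 0 = \left(\left(-5\right) \left(- \frac{1}{3}\right) + 3\right) F + 0 = \left(\frac{5}{3} + 3\right) F + 0 = \frac{14 F}{3} + 0 = \frac{14 F}{3}$)
$R{\left(Z \right)} = 2 Z \left(\frac{98}{3} + Z\right)$ ($R{\left(Z \right)} = \left(Z + Z\right) \left(Z + \frac{14}{3} \cdot 7\right) = 2 Z \left(Z + \frac{98}{3}\right) = 2 Z \left(\frac{98}{3} + Z\right)$)
$- \frac{9744}{R{\left(-40 \right)}} = - \frac{9744}{\frac{2}{3} \left(-40\right) \left(98 + 3 \left(-40\right)\right)} = - \frac{9744}{\frac{2}{3} \left(-40\right) \left(98 - 120\right)} = - \frac{9744}{\frac{2}{3} \left(-40\right) \left(-22\right)} = - \frac{9744}{\frac{1760}{3}} = \left(-9744\right) \frac{3}{1760} = - \frac{1827}{110}$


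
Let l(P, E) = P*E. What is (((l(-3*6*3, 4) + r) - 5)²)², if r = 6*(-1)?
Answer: 2655237841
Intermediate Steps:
r = -6
l(P, E) = E*P
(((l(-3*6*3, 4) + r) - 5)²)² = (((4*(-3*6*3) - 6) - 5)²)² = (((4*(-18*3) - 6) - 5)²)² = (((4*(-54) - 6) - 5)²)² = (((-216 - 6) - 5)²)² = ((-222 - 5)²)² = ((-227)²)² = 51529² = 2655237841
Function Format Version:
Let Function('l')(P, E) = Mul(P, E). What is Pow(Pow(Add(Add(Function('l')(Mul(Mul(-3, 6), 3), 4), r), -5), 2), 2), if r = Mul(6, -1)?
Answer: 2655237841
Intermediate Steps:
r = -6
Function('l')(P, E) = Mul(E, P)
Pow(Pow(Add(Add(Function('l')(Mul(Mul(-3, 6), 3), 4), r), -5), 2), 2) = Pow(Pow(Add(Add(Mul(4, Mul(Mul(-3, 6), 3)), -6), -5), 2), 2) = Pow(Pow(Add(Add(Mul(4, Mul(-18, 3)), -6), -5), 2), 2) = Pow(Pow(Add(Add(Mul(4, -54), -6), -5), 2), 2) = Pow(Pow(Add(Add(-216, -6), -5), 2), 2) = Pow(Pow(Add(-222, -5), 2), 2) = Pow(Pow(-227, 2), 2) = Pow(51529, 2) = 2655237841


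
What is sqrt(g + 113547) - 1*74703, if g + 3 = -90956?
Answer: -74703 + 2*sqrt(5647) ≈ -74553.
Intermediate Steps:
g = -90959 (g = -3 - 90956 = -90959)
sqrt(g + 113547) - 1*74703 = sqrt(-90959 + 113547) - 1*74703 = sqrt(22588) - 74703 = 2*sqrt(5647) - 74703 = -74703 + 2*sqrt(5647)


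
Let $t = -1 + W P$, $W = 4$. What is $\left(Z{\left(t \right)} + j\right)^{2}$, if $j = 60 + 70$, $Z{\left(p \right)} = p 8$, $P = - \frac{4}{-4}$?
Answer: $23716$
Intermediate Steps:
$P = 1$ ($P = \left(-4\right) \left(- \frac{1}{4}\right) = 1$)
$t = 3$ ($t = -1 + 4 \cdot 1 = -1 + 4 = 3$)
$Z{\left(p \right)} = 8 p$
$j = 130$
$\left(Z{\left(t \right)} + j\right)^{2} = \left(8 \cdot 3 + 130\right)^{2} = \left(24 + 130\right)^{2} = 154^{2} = 23716$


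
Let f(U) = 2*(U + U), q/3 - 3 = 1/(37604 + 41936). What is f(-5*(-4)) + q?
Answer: 7079063/79540 ≈ 89.000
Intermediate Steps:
q = 715863/79540 (q = 9 + 3/(37604 + 41936) = 9 + 3/79540 = 715863/79540 ≈ 9.0000)
f(U) = 4*U (f(U) = 2*(2*U) = 4*U)
f(-5*(-4)) + q = 4*(-5*(-4)) + 715863/79540 = 4*20 + 715863/79540 = 80 + 715863/79540 = 7079063/79540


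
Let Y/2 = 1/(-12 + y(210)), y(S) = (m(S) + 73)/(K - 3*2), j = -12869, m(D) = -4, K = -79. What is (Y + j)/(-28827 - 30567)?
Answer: 14014511/64680066 ≈ 0.21667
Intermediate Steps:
y(S) = -69/85 (y(S) = (-4 + 73)/(-79 - 3*2) = 69/(-79 - 6) = 69/(-85) = 69*(-1/85) = -69/85)
Y = -170/1089 (Y = 2/(-12 - 69/85) = 2/(-1089/85) = 2*(-85/1089) = -170/1089 ≈ -0.15611)
(Y + j)/(-28827 - 30567) = (-170/1089 - 12869)/(-28827 - 30567) = -14014511/1089/(-59394) = -14014511/1089*(-1/59394) = 14014511/64680066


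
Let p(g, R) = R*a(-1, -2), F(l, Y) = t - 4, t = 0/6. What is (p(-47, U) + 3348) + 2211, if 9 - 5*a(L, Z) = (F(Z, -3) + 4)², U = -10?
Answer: 5541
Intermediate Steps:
t = 0 (t = 0*(⅙) = 0)
F(l, Y) = -4 (F(l, Y) = 0 - 4 = -4)
a(L, Z) = 9/5 (a(L, Z) = 9/5 - (-4 + 4)²/5 = 9/5 - ⅕*0² = 9/5 - ⅕*0 = 9/5 + 0 = 9/5)
p(g, R) = 9*R/5 (p(g, R) = R*(9/5) = 9*R/5)
(p(-47, U) + 3348) + 2211 = ((9/5)*(-10) + 3348) + 2211 = (-18 + 3348) + 2211 = 3330 + 2211 = 5541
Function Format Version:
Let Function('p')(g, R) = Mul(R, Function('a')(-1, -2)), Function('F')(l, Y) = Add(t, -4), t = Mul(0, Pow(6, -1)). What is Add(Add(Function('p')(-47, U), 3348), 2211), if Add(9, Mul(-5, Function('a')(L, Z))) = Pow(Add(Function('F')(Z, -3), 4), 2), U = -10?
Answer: 5541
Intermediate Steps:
t = 0 (t = Mul(0, Rational(1, 6)) = 0)
Function('F')(l, Y) = -4 (Function('F')(l, Y) = Add(0, -4) = -4)
Function('a')(L, Z) = Rational(9, 5) (Function('a')(L, Z) = Add(Rational(9, 5), Mul(Rational(-1, 5), Pow(Add(-4, 4), 2))) = Add(Rational(9, 5), Mul(Rational(-1, 5), Pow(0, 2))) = Add(Rational(9, 5), Mul(Rational(-1, 5), 0)) = Add(Rational(9, 5), 0) = Rational(9, 5))
Function('p')(g, R) = Mul(Rational(9, 5), R) (Function('p')(g, R) = Mul(R, Rational(9, 5)) = Mul(Rational(9, 5), R))
Add(Add(Function('p')(-47, U), 3348), 2211) = Add(Add(Mul(Rational(9, 5), -10), 3348), 2211) = Add(Add(-18, 3348), 2211) = Add(3330, 2211) = 5541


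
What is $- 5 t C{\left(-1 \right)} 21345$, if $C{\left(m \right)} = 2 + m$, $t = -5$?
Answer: $533625$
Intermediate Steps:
$- 5 t C{\left(-1 \right)} 21345 = \left(-5\right) \left(-5\right) \left(2 - 1\right) 21345 = 25 \cdot 1 \cdot 21345 = 25 \cdot 21345 = 533625$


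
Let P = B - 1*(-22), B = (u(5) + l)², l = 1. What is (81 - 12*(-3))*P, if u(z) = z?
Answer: 6786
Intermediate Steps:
B = 36 (B = (5 + 1)² = 6² = 36)
P = 58 (P = 36 - 1*(-22) = 36 + 22 = 58)
(81 - 12*(-3))*P = (81 - 12*(-3))*58 = (81 + 36)*58 = 117*58 = 6786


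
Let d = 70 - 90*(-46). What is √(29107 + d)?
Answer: √33317 ≈ 182.53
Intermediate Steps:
d = 4210 (d = 70 + 4140 = 4210)
√(29107 + d) = √(29107 + 4210) = √33317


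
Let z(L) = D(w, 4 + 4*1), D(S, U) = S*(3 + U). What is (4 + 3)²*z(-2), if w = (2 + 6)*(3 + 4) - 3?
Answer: 28567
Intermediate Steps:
w = 53 (w = 8*7 - 3 = 56 - 3 = 53)
z(L) = 583 (z(L) = 53*(3 + (4 + 4*1)) = 53*(3 + (4 + 4)) = 53*(3 + 8) = 53*11 = 583)
(4 + 3)²*z(-2) = (4 + 3)²*583 = 7²*583 = 49*583 = 28567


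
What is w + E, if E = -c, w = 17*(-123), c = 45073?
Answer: -47164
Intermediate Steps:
w = -2091
E = -45073 (E = -1*45073 = -45073)
w + E = -2091 - 45073 = -47164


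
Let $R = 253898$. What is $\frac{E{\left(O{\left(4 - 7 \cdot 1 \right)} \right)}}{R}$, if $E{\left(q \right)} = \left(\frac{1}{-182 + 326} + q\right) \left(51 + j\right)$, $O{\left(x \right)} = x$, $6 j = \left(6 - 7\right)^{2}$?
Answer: $- \frac{132317}{219367872} \approx -0.00060317$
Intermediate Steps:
$j = \frac{1}{6}$ ($j = \frac{\left(6 - 7\right)^{2}}{6} = \frac{\left(-1\right)^{2}}{6} = \frac{1}{6} \cdot 1 = \frac{1}{6} \approx 0.16667$)
$E{\left(q \right)} = \frac{307}{864} + \frac{307 q}{6}$ ($E{\left(q \right)} = \left(\frac{1}{-182 + 326} + q\right) \left(51 + \frac{1}{6}\right) = \left(\frac{1}{144} + q\right) \frac{307}{6} = \frac{307}{864} + \frac{307 q}{6}$)
$\frac{E{\left(O{\left(4 - 7 \cdot 1 \right)} \right)}}{R} = \frac{\frac{307}{864} + \frac{307 \left(4 - 7 \cdot 1\right)}{6}}{253898} = \left(\frac{307}{864} + \frac{307 \left(4 - 7\right)}{6}\right) \frac{1}{253898} = \left(\frac{307}{864} + \frac{307}{6} \left(-3\right)\right) \frac{1}{253898} = \left(\frac{307}{864} - \frac{307}{2}\right) \frac{1}{253898} = \left(- \frac{132317}{864}\right) \frac{1}{253898} = - \frac{132317}{219367872}$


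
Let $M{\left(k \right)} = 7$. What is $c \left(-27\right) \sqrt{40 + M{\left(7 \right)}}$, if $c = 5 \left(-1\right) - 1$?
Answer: $162 \sqrt{47} \approx 1110.6$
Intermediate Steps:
$c = -6$ ($c = -5 - 1 = -6$)
$c \left(-27\right) \sqrt{40 + M{\left(7 \right)}} = \left(-6\right) \left(-27\right) \sqrt{40 + 7} = 162 \sqrt{47}$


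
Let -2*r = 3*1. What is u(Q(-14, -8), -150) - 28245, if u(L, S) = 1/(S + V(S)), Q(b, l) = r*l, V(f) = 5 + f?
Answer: -8332276/295 ≈ -28245.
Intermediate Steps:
r = -3/2 ≈ -1.5000
Q(b, l) = -3*l/2
u(L, S) = 1/(5 + 2*S) (u(L, S) = 1/(S + (5 + S)) = 1/(5 + 2*S))
u(Q(-14, -8), -150) - 28245 = 1/(5 + 2*(-150)) - 28245 = 1/(5 - 300) - 28245 = 1/(-295) - 28245 = -1/295 - 28245 = -8332276/295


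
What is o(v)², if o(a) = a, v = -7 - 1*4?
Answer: 121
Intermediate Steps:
v = -11 (v = -7 - 4 = -11)
o(v)² = (-11)² = 121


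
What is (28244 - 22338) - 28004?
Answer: -22098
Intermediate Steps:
(28244 - 22338) - 28004 = 5906 - 28004 = -22098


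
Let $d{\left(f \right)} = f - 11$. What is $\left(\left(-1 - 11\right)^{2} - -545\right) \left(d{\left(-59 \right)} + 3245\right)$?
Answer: $2187575$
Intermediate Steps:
$d{\left(f \right)} = -11 + f$
$\left(\left(-1 - 11\right)^{2} - -545\right) \left(d{\left(-59 \right)} + 3245\right) = \left(\left(-1 - 11\right)^{2} - -545\right) \left(\left(-11 - 59\right) + 3245\right) = \left(\left(-12\right)^{2} + \left(-967 + 1512\right)\right) \left(-70 + 3245\right) = \left(144 + 545\right) 3175 = 689 \cdot 3175 = 2187575$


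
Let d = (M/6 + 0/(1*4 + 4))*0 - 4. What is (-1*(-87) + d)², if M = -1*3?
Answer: 6889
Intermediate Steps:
M = -3
d = -4 (d = (-3/6 + 0/(1*4 + 4))*0 - 4 = (-3*⅙ + 0/(4 + 4))*0 - 4 = (-½ + 0/8)*0 - 4 = (-½ + 0*(⅛))*0 - 4 = (-½ + 0)*0 - 4 = -½*0 - 4 = 0 - 4 = -4)
(-1*(-87) + d)² = (-1*(-87) - 4)² = (87 - 4)² = 83² = 6889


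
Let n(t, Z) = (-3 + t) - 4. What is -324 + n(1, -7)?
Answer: -330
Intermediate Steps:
n(t, Z) = -7 + t
-324 + n(1, -7) = -324 + (-7 + 1) = -324 - 6 = -330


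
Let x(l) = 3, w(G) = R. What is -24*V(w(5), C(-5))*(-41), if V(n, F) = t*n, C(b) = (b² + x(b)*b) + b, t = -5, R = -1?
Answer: 4920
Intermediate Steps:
w(G) = -1
C(b) = b² + 4*b (C(b) = (b² + 3*b) + b = b² + 4*b)
V(n, F) = -5*n
-24*V(w(5), C(-5))*(-41) = -(-120)*(-1)*(-41) = -24*5*(-41) = -120*(-41) = 4920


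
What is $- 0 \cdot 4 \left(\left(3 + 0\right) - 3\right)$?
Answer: $0$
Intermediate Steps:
$- 0 \cdot 4 \left(\left(3 + 0\right) - 3\right) = \left(-1\right) 0 \left(3 - 3\right) = 0 \cdot 0 = 0$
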